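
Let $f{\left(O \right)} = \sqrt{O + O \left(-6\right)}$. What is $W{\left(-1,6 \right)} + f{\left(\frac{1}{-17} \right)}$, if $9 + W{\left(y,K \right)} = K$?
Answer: $-3 + \frac{\sqrt{85}}{17} \approx -2.4577$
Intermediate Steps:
$f{\left(O \right)} = \sqrt{5} \sqrt{- O}$ ($f{\left(O \right)} = \sqrt{O - 6 O} = \sqrt{- 5 O} = \sqrt{5} \sqrt{- O}$)
$W{\left(y,K \right)} = -9 + K$
$W{\left(-1,6 \right)} + f{\left(\frac{1}{-17} \right)} = \left(-9 + 6\right) + \sqrt{5} \sqrt{- \frac{1}{-17}} = -3 + \sqrt{5} \sqrt{\left(-1\right) \left(- \frac{1}{17}\right)} = -3 + \frac{\sqrt{5}}{\sqrt{17}} = -3 + \sqrt{5} \frac{\sqrt{17}}{17} = -3 + \frac{\sqrt{85}}{17}$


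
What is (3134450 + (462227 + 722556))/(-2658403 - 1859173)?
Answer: -4319233/4517576 ≈ -0.95609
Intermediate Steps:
(3134450 + (462227 + 722556))/(-2658403 - 1859173) = (3134450 + 1184783)/(-4517576) = 4319233*(-1/4517576) = -4319233/4517576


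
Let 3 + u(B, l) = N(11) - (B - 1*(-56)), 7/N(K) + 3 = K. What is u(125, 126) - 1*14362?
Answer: -116361/8 ≈ -14545.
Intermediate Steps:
N(K) = 7/(-3 + K)
u(B, l) = -465/8 - B (u(B, l) = -3 + (7/(-3 + 11) - (B - 1*(-56))) = -3 + (7/8 - (B + 56)) = -3 + (7*(⅛) - (56 + B)) = -3 + (7/8 + (-56 - B)) = -3 + (-441/8 - B) = -465/8 - B)
u(125, 126) - 1*14362 = (-465/8 - 1*125) - 1*14362 = (-465/8 - 125) - 14362 = -1465/8 - 14362 = -116361/8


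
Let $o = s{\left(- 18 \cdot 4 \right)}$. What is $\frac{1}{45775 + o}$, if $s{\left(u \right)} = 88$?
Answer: $\frac{1}{45863} \approx 2.1804 \cdot 10^{-5}$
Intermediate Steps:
$o = 88$
$\frac{1}{45775 + o} = \frac{1}{45775 + 88} = \frac{1}{45863}$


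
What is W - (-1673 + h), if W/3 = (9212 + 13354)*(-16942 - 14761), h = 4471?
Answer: -2146232492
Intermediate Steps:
W = -2146229694 (W = 3*((9212 + 13354)*(-16942 - 14761)) = 3*(22566*(-31703)) = 3*(-715409898) = -2146229694)
W - (-1673 + h) = -2146229694 - (-1673 + 4471) = -2146229694 - 1*2798 = -2146229694 - 2798 = -2146232492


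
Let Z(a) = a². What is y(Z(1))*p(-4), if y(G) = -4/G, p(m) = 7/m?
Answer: 7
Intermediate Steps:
y(Z(1))*p(-4) = (-4/(1²))*(7/(-4)) = (-4/1)*(7*(-¼)) = -4*1*(-7/4) = -4*(-7/4) = 7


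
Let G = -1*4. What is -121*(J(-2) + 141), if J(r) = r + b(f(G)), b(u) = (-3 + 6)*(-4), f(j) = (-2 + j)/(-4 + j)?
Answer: -15367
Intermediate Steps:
G = -4
f(j) = (-2 + j)/(-4 + j)
b(u) = -12 (b(u) = 3*(-4) = -12)
J(r) = -12 + r (J(r) = r - 12 = -12 + r)
-121*(J(-2) + 141) = -121*((-12 - 2) + 141) = -121*(-14 + 141) = -121*127 = -15367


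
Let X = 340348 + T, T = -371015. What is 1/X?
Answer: -1/30667 ≈ -3.2608e-5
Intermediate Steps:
X = -30667 (X = 340348 - 371015 = -30667)
1/X = 1/(-30667) = -1/30667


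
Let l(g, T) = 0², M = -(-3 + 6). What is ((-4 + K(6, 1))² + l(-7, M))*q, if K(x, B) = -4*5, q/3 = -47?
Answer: -81216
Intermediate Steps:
q = -141 (q = 3*(-47) = -141)
M = -3 (M = -1*3 = -3)
K(x, B) = -20
l(g, T) = 0
((-4 + K(6, 1))² + l(-7, M))*q = ((-4 - 20)² + 0)*(-141) = ((-24)² + 0)*(-141) = (576 + 0)*(-141) = 576*(-141) = -81216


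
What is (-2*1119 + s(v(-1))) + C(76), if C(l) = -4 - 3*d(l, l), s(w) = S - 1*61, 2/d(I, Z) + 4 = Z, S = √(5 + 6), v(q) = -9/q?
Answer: -27637/12 + √11 ≈ -2299.8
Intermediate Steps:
S = √11 ≈ 3.3166
d(I, Z) = 2/(-4 + Z)
s(w) = -61 + √11 (s(w) = √11 - 1*61 = √11 - 61 = -61 + √11)
C(l) = -4 - 6/(-4 + l)
(-2*1119 + s(v(-1))) + C(76) = (-2*1119 + (-61 + √11)) + 2*(5 - 2*76)/(-4 + 76) = (-2238 + (-61 + √11)) + 2*(5 - 152)/72 = (-2299 + √11) + 2*(1/72)*(-147) = (-2299 + √11) - 49/12 = -27637/12 + √11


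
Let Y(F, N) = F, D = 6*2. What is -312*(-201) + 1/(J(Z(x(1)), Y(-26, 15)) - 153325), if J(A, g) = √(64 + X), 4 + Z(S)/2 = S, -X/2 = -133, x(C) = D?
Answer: 294853703901343/4701711059 - √330/23508555295 ≈ 62712.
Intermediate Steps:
D = 12
x(C) = 12
X = 266 (X = -2*(-133) = 266)
Z(S) = -8 + 2*S
J(A, g) = √330 (J(A, g) = √(64 + 266) = √330)
-312*(-201) + 1/(J(Z(x(1)), Y(-26, 15)) - 153325) = -312*(-201) + 1/(√330 - 153325) = 62712 + 1/(-153325 + √330)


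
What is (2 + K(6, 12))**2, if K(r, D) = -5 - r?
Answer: 81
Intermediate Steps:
(2 + K(6, 12))**2 = (2 + (-5 - 1*6))**2 = (2 + (-5 - 6))**2 = (2 - 11)**2 = (-9)**2 = 81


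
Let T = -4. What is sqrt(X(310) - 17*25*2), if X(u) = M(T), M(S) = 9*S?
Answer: I*sqrt(886) ≈ 29.766*I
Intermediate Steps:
X(u) = -36 (X(u) = 9*(-4) = -36)
sqrt(X(310) - 17*25*2) = sqrt(-36 - 17*25*2) = sqrt(-36 - 425*2) = sqrt(-36 - 850) = sqrt(-886) = I*sqrt(886)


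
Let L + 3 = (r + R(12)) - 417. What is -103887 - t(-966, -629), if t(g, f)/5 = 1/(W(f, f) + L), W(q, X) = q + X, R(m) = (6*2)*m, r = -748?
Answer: -237070129/2282 ≈ -1.0389e+5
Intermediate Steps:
R(m) = 12*m
L = -1024 (L = -3 + ((-748 + 12*12) - 417) = -3 + ((-748 + 144) - 417) = -3 + (-604 - 417) = -3 - 1021 = -1024)
W(q, X) = X + q
t(g, f) = 5/(-1024 + 2*f) (t(g, f) = 5/((f + f) - 1024) = 5/(2*f - 1024) = 5/(-1024 + 2*f))
-103887 - t(-966, -629) = -103887 - 5/(2*(-512 - 629)) = -103887 - 5/(2*(-1141)) = -103887 - 5*(-1)/(2*1141) = -103887 - 1*(-5/2282) = -103887 + 5/2282 = -237070129/2282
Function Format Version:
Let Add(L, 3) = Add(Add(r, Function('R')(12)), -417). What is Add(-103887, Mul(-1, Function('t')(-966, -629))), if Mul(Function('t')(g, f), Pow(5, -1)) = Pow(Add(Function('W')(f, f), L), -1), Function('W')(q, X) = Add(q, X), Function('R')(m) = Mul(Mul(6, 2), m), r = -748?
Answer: Rational(-237070129, 2282) ≈ -1.0389e+5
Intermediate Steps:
Function('R')(m) = Mul(12, m)
L = -1024 (L = Add(-3, Add(Add(-748, Mul(12, 12)), -417)) = Add(-3, Add(Add(-748, 144), -417)) = Add(-3, Add(-604, -417)) = Add(-3, -1021) = -1024)
Function('W')(q, X) = Add(X, q)
Function('t')(g, f) = Mul(5, Pow(Add(-1024, Mul(2, f)), -1)) (Function('t')(g, f) = Mul(5, Pow(Add(Add(f, f), -1024), -1)) = Mul(5, Pow(Add(Mul(2, f), -1024), -1)) = Mul(5, Pow(Add(-1024, Mul(2, f)), -1)))
Add(-103887, Mul(-1, Function('t')(-966, -629))) = Add(-103887, Mul(-1, Mul(Rational(5, 2), Pow(Add(-512, -629), -1)))) = Add(-103887, Mul(-1, Mul(Rational(5, 2), Pow(-1141, -1)))) = Add(-103887, Mul(-1, Mul(Rational(5, 2), Rational(-1, 1141)))) = Add(-103887, Mul(-1, Rational(-5, 2282))) = Add(-103887, Rational(5, 2282)) = Rational(-237070129, 2282)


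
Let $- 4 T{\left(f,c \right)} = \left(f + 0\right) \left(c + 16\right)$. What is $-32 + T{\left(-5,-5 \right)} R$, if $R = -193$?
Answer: $- \frac{10743}{4} \approx -2685.8$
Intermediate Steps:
$T{\left(f,c \right)} = - \frac{f \left(16 + c\right)}{4}$ ($T{\left(f,c \right)} = - \frac{\left(f + 0\right) \left(c + 16\right)}{4} = - \frac{f \left(16 + c\right)}{4}$)
$-32 + T{\left(-5,-5 \right)} R = -32 + \left(- \frac{1}{4}\right) \left(-5\right) \left(16 - 5\right) \left(-193\right) = -32 + \left(- \frac{1}{4}\right) \left(-5\right) 11 \left(-193\right) = -32 + \frac{55}{4} \left(-193\right) = -32 - \frac{10615}{4} = - \frac{10743}{4}$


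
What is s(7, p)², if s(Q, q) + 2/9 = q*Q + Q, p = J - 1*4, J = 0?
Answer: 36481/81 ≈ 450.38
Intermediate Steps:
p = -4 (p = 0 - 1*4 = 0 - 4 = -4)
s(Q, q) = -2/9 + Q + Q*q (s(Q, q) = -2/9 + (q*Q + Q) = -2/9 + (Q*q + Q) = -2/9 + (Q + Q*q) = -2/9 + Q + Q*q)
s(7, p)² = (-2/9 + 7 + 7*(-4))² = (-2/9 + 7 - 28)² = (-191/9)² = 36481/81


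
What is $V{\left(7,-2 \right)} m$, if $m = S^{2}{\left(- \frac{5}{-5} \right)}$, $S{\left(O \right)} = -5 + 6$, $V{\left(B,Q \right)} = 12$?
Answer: $12$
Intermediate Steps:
$S{\left(O \right)} = 1$
$m = 1$ ($m = 1^{2} = 1$)
$V{\left(7,-2 \right)} m = 12 \cdot 1 = 12$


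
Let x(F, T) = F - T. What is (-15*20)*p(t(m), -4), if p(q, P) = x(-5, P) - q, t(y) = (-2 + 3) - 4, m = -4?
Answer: -600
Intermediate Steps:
t(y) = -3 (t(y) = 1 - 4 = -3)
p(q, P) = -5 - P - q (p(q, P) = (-5 - P) - q = -5 - P - q)
(-15*20)*p(t(m), -4) = (-15*20)*(-5 - 1*(-4) - 1*(-3)) = -300*(-5 + 4 + 3) = -300*2 = -600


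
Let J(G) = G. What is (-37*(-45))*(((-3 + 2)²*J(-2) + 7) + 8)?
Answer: 21645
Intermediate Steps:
(-37*(-45))*(((-3 + 2)²*J(-2) + 7) + 8) = (-37*(-45))*(((-3 + 2)²*(-2) + 7) + 8) = 1665*(((-1)²*(-2) + 7) + 8) = 1665*((1*(-2) + 7) + 8) = 1665*((-2 + 7) + 8) = 1665*(5 + 8) = 1665*13 = 21645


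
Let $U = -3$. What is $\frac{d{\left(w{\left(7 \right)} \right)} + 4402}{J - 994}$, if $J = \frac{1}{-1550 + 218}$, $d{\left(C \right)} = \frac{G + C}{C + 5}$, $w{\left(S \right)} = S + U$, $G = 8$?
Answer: $- \frac{5865240}{1324009} \approx -4.4299$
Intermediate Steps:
$w{\left(S \right)} = -3 + S$ ($w{\left(S \right)} = S - 3 = -3 + S$)
$d{\left(C \right)} = \frac{8 + C}{5 + C}$ ($d{\left(C \right)} = \frac{8 + C}{C + 5} = \frac{8 + C}{5 + C}$)
$J = - \frac{1}{1332}$ ($J = \frac{1}{-1332} = - \frac{1}{1332} \approx -0.00075075$)
$\frac{d{\left(w{\left(7 \right)} \right)} + 4402}{J - 994} = \frac{\frac{8 + \left(-3 + 7\right)}{5 + \left(-3 + 7\right)} + 4402}{- \frac{1}{1332} - 994} = \frac{\frac{8 + 4}{5 + 4} + 4402}{- \frac{1324009}{1332}} = \left(\frac{1}{9} \cdot 12 + 4402\right) \left(- \frac{1332}{1324009}\right) = \left(\frac{4}{3} + 4402\right) \left(- \frac{1332}{1324009}\right) = \frac{13210}{3} \left(- \frac{1332}{1324009}\right) = - \frac{5865240}{1324009}$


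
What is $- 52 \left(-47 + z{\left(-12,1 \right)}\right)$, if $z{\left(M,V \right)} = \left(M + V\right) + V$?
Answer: $2964$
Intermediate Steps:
$z{\left(M,V \right)} = M + 2 V$
$- 52 \left(-47 + z{\left(-12,1 \right)}\right) = - 52 \left(-47 + \left(-12 + 2 \cdot 1\right)\right) = - 52 \left(-47 + \left(-12 + 2\right)\right) = - 52 \left(-47 - 10\right) = \left(-52\right) \left(-57\right) = 2964$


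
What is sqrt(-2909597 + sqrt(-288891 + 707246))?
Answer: sqrt(-2909597 + sqrt(418355)) ≈ 1705.6*I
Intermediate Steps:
sqrt(-2909597 + sqrt(-288891 + 707246)) = sqrt(-2909597 + sqrt(418355))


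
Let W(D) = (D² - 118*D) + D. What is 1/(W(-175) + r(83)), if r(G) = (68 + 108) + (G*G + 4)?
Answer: 1/58169 ≈ 1.7191e-5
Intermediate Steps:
W(D) = D² - 117*D
r(G) = 180 + G² (r(G) = 176 + (G² + 4) = 176 + (4 + G²) = 180 + G²)
1/(W(-175) + r(83)) = 1/(-175*(-117 - 175) + (180 + 83²)) = 1/(-175*(-292) + (180 + 6889)) = 1/(51100 + 7069) = 1/58169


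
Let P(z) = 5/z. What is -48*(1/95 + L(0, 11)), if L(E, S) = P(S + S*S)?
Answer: -2428/1045 ≈ -2.3234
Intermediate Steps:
L(E, S) = 5/(S + S**2) (L(E, S) = 5/(S + S*S) = 5/(S + S**2))
-48*(1/95 + L(0, 11)) = -48*(1/95 + 5/(11*(1 + 11))) = -48*(1/95 + 5*(1/11)/12) = -48*(1/95 + 5*(1/11)*(1/12)) = -48*(1/95 + 5/132) = -48*607/12540 = -2428/1045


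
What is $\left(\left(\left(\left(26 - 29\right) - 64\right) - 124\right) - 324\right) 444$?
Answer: $-228660$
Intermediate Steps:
$\left(\left(\left(\left(26 - 29\right) - 64\right) - 124\right) - 324\right) 444 = \left(\left(\left(-3 - 64\right) - 124\right) - 324\right) 444 = \left(\left(-67 - 124\right) - 324\right) 444 = \left(-191 - 324\right) 444 = \left(-515\right) 444 = -228660$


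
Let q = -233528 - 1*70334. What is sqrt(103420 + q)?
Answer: I*sqrt(200442) ≈ 447.71*I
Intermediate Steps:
q = -303862 (q = -233528 - 70334 = -303862)
sqrt(103420 + q) = sqrt(103420 - 303862) = sqrt(-200442) = I*sqrt(200442)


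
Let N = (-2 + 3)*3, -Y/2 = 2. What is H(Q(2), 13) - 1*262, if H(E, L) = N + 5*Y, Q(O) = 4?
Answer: -279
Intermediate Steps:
Y = -4 (Y = -2*2 = -4)
N = 3 (N = 1*3 = 3)
H(E, L) = -17 (H(E, L) = 3 + 5*(-4) = 3 - 20 = -17)
H(Q(2), 13) - 1*262 = -17 - 1*262 = -17 - 262 = -279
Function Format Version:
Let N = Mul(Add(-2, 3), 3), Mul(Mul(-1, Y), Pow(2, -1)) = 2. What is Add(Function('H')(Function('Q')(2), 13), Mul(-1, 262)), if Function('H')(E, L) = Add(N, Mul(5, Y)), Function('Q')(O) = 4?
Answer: -279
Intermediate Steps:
Y = -4 (Y = Mul(-2, 2) = -4)
N = 3 (N = Mul(1, 3) = 3)
Function('H')(E, L) = -17 (Function('H')(E, L) = Add(3, Mul(5, -4)) = Add(3, -20) = -17)
Add(Function('H')(Function('Q')(2), 13), Mul(-1, 262)) = Add(-17, Mul(-1, 262)) = Add(-17, -262) = -279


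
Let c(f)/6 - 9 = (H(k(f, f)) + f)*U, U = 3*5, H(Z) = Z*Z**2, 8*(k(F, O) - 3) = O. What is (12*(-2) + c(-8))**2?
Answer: 900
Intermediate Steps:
k(F, O) = 3 + O/8
H(Z) = Z**3
U = 15
c(f) = 54 + 90*f + 90*(3 + f/8)**3 (c(f) = 54 + 6*(((3 + f/8)**3 + f)*15) = 54 + 6*((f + (3 + f/8)**3)*15) = 54 + 6*(15*f + 15*(3 + f/8)**3) = 54 + (90*f + 90*(3 + f/8)**3) = 54 + 90*f + 90*(3 + f/8)**3)
(12*(-2) + c(-8))**2 = (12*(-2) + (54 + 90*(-8) + 45*(24 - 8)**3/256))**2 = (-24 + (54 - 720 + (45/256)*16**3))**2 = (-24 + (54 - 720 + (45/256)*4096))**2 = (-24 + (54 - 720 + 720))**2 = (-24 + 54)**2 = 30**2 = 900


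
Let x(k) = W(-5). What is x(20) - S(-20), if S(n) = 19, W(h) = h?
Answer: -24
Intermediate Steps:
x(k) = -5
x(20) - S(-20) = -5 - 1*19 = -5 - 19 = -24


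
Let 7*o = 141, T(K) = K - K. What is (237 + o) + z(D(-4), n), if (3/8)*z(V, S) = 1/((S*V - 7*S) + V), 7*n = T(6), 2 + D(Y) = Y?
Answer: 16172/63 ≈ 256.70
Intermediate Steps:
T(K) = 0
D(Y) = -2 + Y
o = 141/7 (o = (⅐)*141 = 141/7 ≈ 20.143)
n = 0 (n = (⅐)*0 = 0)
z(V, S) = 8/(3*(V - 7*S + S*V)) (z(V, S) = 8/(3*((S*V - 7*S) + V)) = 8/(3*((-7*S + S*V) + V)) = 8/(3*(V - 7*S + S*V)))
(237 + o) + z(D(-4), n) = (237 + 141/7) + 8/(3*((-2 - 4) - 7*0 + 0*(-2 - 4))) = 1800/7 + 8/(3*(-6 + 0 + 0*(-6))) = 1800/7 + 8/(3*(-6 + 0 + 0)) = 1800/7 + (8/3)/(-6) = 1800/7 + (8/3)*(-⅙) = 1800/7 - 4/9 = 16172/63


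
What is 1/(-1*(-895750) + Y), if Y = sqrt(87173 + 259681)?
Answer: 447875/401183857823 - sqrt(346854)/802367715646 ≈ 1.1156e-6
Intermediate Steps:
Y = sqrt(346854) ≈ 588.94
1/(-1*(-895750) + Y) = 1/(-1*(-895750) + sqrt(346854)) = 1/(895750 + sqrt(346854))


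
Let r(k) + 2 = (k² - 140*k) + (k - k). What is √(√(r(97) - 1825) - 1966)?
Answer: √(-1966 + I*√5998) ≈ 0.8732 + 44.348*I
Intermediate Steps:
r(k) = -2 + k² - 140*k (r(k) = -2 + ((k² - 140*k) + (k - k)) = -2 + ((k² - 140*k) + 0) = -2 + (k² - 140*k) = -2 + k² - 140*k)
√(√(r(97) - 1825) - 1966) = √(√((-2 + 97² - 140*97) - 1825) - 1966) = √(√((-2 + 9409 - 13580) - 1825) - 1966) = √(√(-4173 - 1825) - 1966) = √(√(-5998) - 1966) = √(I*√5998 - 1966) = √(-1966 + I*√5998)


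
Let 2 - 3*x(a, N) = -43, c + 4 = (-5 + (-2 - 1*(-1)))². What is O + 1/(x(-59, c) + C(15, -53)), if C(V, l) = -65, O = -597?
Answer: -29851/50 ≈ -597.02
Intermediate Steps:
c = 32 (c = -4 + (-5 + (-2 - 1*(-1)))² = -4 + (-5 + (-2 + 1))² = -4 + (-5 - 1)² = -4 + (-6)² = -4 + 36 = 32)
x(a, N) = 15 (x(a, N) = ⅔ - ⅓*(-43) = ⅔ + 43/3 = 15)
O + 1/(x(-59, c) + C(15, -53)) = -597 + 1/(15 - 65) = -597 + 1/(-50) = -597 - 1/50 = -29851/50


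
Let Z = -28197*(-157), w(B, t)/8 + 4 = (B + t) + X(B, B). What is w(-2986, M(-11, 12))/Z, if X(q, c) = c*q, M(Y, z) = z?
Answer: 71305744/4426929 ≈ 16.107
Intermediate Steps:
w(B, t) = -32 + 8*B + 8*t + 8*B**2 (w(B, t) = -32 + 8*((B + t) + B*B) = -32 + 8*((B + t) + B**2) = -32 + 8*(B + t + B**2) = -32 + (8*B + 8*t + 8*B**2) = -32 + 8*B + 8*t + 8*B**2)
Z = 4426929
w(-2986, M(-11, 12))/Z = (-32 + 8*(-2986) + 8*12 + 8*(-2986)**2)/4426929 = (-32 - 23888 + 96 + 8*8916196)*(1/4426929) = (-32 - 23888 + 96 + 71329568)*(1/4426929) = 71305744*(1/4426929) = 71305744/4426929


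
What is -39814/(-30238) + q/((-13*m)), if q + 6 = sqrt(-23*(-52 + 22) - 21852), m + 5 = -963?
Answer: 9631499/7317596 + I*sqrt(21162)/12584 ≈ 1.3162 + 0.01156*I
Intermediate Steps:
m = -968 (m = -5 - 963 = -968)
q = -6 + I*sqrt(21162) (q = -6 + sqrt(-23*(-52 + 22) - 21852) = -6 + sqrt(-23*(-30) - 21852) = -6 + sqrt(690 - 21852) = -6 + sqrt(-21162) = -6 + I*sqrt(21162) ≈ -6.0 + 145.47*I)
-39814/(-30238) + q/((-13*m)) = -39814/(-30238) + (-6 + I*sqrt(21162))/((-13*(-968))) = -39814*(-1/30238) + (-6 + I*sqrt(21162))/12584 = 19907/15119 + (-6 + I*sqrt(21162))*(1/12584) = 19907/15119 + (-3/6292 + I*sqrt(21162)/12584) = 9631499/7317596 + I*sqrt(21162)/12584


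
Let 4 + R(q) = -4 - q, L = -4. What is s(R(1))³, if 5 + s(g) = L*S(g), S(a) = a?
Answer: 29791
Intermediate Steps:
R(q) = -8 - q (R(q) = -4 + (-4 - q) = -8 - q)
s(g) = -5 - 4*g
s(R(1))³ = (-5 - 4*(-8 - 1*1))³ = (-5 - 4*(-8 - 1))³ = (-5 - 4*(-9))³ = (-5 + 36)³ = 31³ = 29791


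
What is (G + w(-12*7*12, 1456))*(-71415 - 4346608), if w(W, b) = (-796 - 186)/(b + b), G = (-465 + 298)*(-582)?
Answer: -625211987535379/1456 ≈ -4.2940e+11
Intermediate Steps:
G = 97194 (G = -167*(-582) = 97194)
w(W, b) = -491/b (w(W, b) = -982*1/(2*b) = -491/b)
(G + w(-12*7*12, 1456))*(-71415 - 4346608) = (97194 - 491/1456)*(-71415 - 4346608) = (97194 - 491*1/1456)*(-4418023) = (97194 - 491/1456)*(-4418023) = (141513973/1456)*(-4418023) = -625211987535379/1456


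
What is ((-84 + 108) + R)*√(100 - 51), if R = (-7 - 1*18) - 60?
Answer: -427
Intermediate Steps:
R = -85 (R = (-7 - 18) - 60 = -25 - 60 = -85)
((-84 + 108) + R)*√(100 - 51) = ((-84 + 108) - 85)*√(100 - 51) = (24 - 85)*√49 = -61*7 = -427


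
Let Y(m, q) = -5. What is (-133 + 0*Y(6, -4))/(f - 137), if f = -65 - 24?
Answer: 133/226 ≈ 0.58850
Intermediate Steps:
f = -89
(-133 + 0*Y(6, -4))/(f - 137) = (-133 + 0*(-5))/(-89 - 137) = (-133 + 0)/(-226) = -133*(-1/226) = 133/226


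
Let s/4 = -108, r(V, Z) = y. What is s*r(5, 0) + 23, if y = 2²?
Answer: -1705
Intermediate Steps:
y = 4
r(V, Z) = 4
s = -432 (s = 4*(-108) = -432)
s*r(5, 0) + 23 = -432*4 + 23 = -1728 + 23 = -1705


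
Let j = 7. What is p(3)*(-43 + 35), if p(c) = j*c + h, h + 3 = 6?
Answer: -192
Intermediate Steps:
h = 3 (h = -3 + 6 = 3)
p(c) = 3 + 7*c (p(c) = 7*c + 3 = 3 + 7*c)
p(3)*(-43 + 35) = (3 + 7*3)*(-43 + 35) = (3 + 21)*(-8) = 24*(-8) = -192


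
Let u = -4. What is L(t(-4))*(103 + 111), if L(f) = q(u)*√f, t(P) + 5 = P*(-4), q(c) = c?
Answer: -856*√11 ≈ -2839.0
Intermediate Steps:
t(P) = -5 - 4*P (t(P) = -5 + P*(-4) = -5 - 4*P)
L(f) = -4*√f
L(t(-4))*(103 + 111) = (-4*√(-5 - 4*(-4)))*(103 + 111) = -4*√(-5 + 16)*214 = -4*√11*214 = -856*√11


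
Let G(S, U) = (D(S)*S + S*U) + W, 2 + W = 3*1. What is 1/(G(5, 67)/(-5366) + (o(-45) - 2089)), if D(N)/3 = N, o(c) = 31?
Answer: -5366/11043639 ≈ -0.00048589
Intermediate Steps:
W = 1 (W = -2 + 3*1 = -2 + 3 = 1)
D(N) = 3*N
G(S, U) = 1 + 3*S² + S*U (G(S, U) = ((3*S)*S + S*U) + 1 = (3*S² + S*U) + 1 = 1 + 3*S² + S*U)
1/(G(5, 67)/(-5366) + (o(-45) - 2089)) = 1/((1 + 3*5² + 5*67)/(-5366) + (31 - 2089)) = 1/((1 + 3*25 + 335)*(-1/5366) - 2058) = 1/((1 + 75 + 335)*(-1/5366) - 2058) = 1/(411*(-1/5366) - 2058) = 1/(-411/5366 - 2058) = 1/(-11043639/5366) = -5366/11043639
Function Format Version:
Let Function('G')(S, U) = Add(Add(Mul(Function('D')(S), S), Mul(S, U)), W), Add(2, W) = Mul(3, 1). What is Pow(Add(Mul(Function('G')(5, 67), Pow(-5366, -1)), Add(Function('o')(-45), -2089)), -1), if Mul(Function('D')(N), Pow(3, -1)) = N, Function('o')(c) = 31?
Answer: Rational(-5366, 11043639) ≈ -0.00048589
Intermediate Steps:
W = 1 (W = Add(-2, Mul(3, 1)) = Add(-2, 3) = 1)
Function('D')(N) = Mul(3, N)
Function('G')(S, U) = Add(1, Mul(3, Pow(S, 2)), Mul(S, U)) (Function('G')(S, U) = Add(Add(Mul(Mul(3, S), S), Mul(S, U)), 1) = Add(Add(Mul(3, Pow(S, 2)), Mul(S, U)), 1) = Add(1, Mul(3, Pow(S, 2)), Mul(S, U)))
Pow(Add(Mul(Function('G')(5, 67), Pow(-5366, -1)), Add(Function('o')(-45), -2089)), -1) = Pow(Add(Mul(Add(1, Mul(3, Pow(5, 2)), Mul(5, 67)), Pow(-5366, -1)), Add(31, -2089)), -1) = Pow(Add(Mul(Add(1, Mul(3, 25), 335), Rational(-1, 5366)), -2058), -1) = Pow(Add(Mul(Add(1, 75, 335), Rational(-1, 5366)), -2058), -1) = Pow(Add(Mul(411, Rational(-1, 5366)), -2058), -1) = Pow(Add(Rational(-411, 5366), -2058), -1) = Pow(Rational(-11043639, 5366), -1) = Rational(-5366, 11043639)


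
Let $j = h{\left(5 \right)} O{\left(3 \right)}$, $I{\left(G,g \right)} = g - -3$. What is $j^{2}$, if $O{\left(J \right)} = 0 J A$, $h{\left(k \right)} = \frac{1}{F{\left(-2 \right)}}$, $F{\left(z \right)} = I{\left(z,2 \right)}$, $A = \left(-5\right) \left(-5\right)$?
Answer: $0$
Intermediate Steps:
$A = 25$
$I{\left(G,g \right)} = 3 + g$ ($I{\left(G,g \right)} = g + 3 = 3 + g$)
$F{\left(z \right)} = 5$ ($F{\left(z \right)} = 3 + 2 = 5$)
$h{\left(k \right)} = \frac{1}{5}$
$O{\left(J \right)} = 0$ ($O{\left(J \right)} = 0 J 25 = 0 \cdot 25 = 0$)
$j = 0$ ($j = \frac{1}{5} \cdot 0 = 0$)
$j^{2} = 0^{2} = 0$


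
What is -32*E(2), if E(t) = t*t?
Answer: -128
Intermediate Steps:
E(t) = t**2
-32*E(2) = -32*2**2 = -32*4 = -128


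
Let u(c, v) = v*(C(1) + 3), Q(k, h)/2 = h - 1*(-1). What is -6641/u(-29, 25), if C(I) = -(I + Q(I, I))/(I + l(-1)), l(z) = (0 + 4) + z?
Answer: -26564/175 ≈ -151.79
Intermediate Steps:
Q(k, h) = 2 + 2*h (Q(k, h) = 2*(h - 1*(-1)) = 2*(h + 1) = 2*(1 + h) = 2 + 2*h)
l(z) = 4 + z
C(I) = -(2 + 3*I)/(3 + I) (C(I) = -(I + (2 + 2*I))/(I + (4 - 1)) = -(2 + 3*I)/(I + 3) = -(2 + 3*I)/(3 + I))
u(c, v) = 7*v/4 (u(c, v) = v*((-2 - 3*1)/(3 + 1) + 3) = v*((-2 - 3)/4 + 3) = v*((¼)*(-5) + 3) = v*(-5/4 + 3) = v*(7/4) = 7*v/4)
-6641/u(-29, 25) = -6641/((7/4)*25) = -6641/175/4 = -6641*4/175 = -26564/175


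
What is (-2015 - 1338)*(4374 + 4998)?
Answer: -31424316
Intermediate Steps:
(-2015 - 1338)*(4374 + 4998) = -3353*9372 = -31424316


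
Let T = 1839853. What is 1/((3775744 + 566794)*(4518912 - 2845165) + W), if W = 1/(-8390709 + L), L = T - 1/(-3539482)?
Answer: 23186636896591/168527663659886209770699144 ≈ 1.3758e-13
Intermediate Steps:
L = 6512126576147/3539482 (L = 1839853 - 1/(-3539482) = 1839853 - 1*(-1/3539482) = 1839853 + 1/3539482 = 6512126576147/3539482 ≈ 1.8399e+6)
W = -3539482/23186636896591 (W = 1/(-8390709 + 6512126576147/3539482) = 1/(-23186636896591/3539482) = -3539482/23186636896591 ≈ -1.5265e-7)
1/((3775744 + 566794)*(4518912 - 2845165) + W) = 1/((3775744 + 566794)*(4518912 - 2845165) - 3539482/23186636896591) = 1/(4342538*1673747 - 3539482/23186636896591) = 1/(7268309949886 - 3539482/23186636896591) = 1/(168527663659886209770699144/23186636896591) = 23186636896591/168527663659886209770699144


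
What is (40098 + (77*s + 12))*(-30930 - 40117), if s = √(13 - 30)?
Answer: -2849695170 - 5470619*I*√17 ≈ -2.8497e+9 - 2.2556e+7*I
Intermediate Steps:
s = I*√17 (s = √(-17) = I*√17 ≈ 4.1231*I)
(40098 + (77*s + 12))*(-30930 - 40117) = (40098 + (77*(I*√17) + 12))*(-30930 - 40117) = (40098 + (77*I*√17 + 12))*(-71047) = (40098 + (12 + 77*I*√17))*(-71047) = (40110 + 77*I*√17)*(-71047) = -2849695170 - 5470619*I*√17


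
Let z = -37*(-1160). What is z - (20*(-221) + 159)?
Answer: 47181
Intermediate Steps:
z = 42920
z - (20*(-221) + 159) = 42920 - (20*(-221) + 159) = 42920 - (-4420 + 159) = 42920 - 1*(-4261) = 42920 + 4261 = 47181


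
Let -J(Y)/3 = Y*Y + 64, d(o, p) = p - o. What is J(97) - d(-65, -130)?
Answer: -28354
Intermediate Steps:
J(Y) = -192 - 3*Y² (J(Y) = -3*(Y*Y + 64) = -3*(Y² + 64) = -3*(64 + Y²) = -192 - 3*Y²)
J(97) - d(-65, -130) = (-192 - 3*97²) - (-130 - 1*(-65)) = (-192 - 3*9409) - (-130 + 65) = (-192 - 28227) - 1*(-65) = -28419 + 65 = -28354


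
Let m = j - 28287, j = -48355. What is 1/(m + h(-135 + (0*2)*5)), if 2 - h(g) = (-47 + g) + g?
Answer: -1/76323 ≈ -1.3102e-5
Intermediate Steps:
h(g) = 49 - 2*g (h(g) = 2 - ((-47 + g) + g) = 2 - (-47 + 2*g) = 2 + (47 - 2*g) = 49 - 2*g)
m = -76642 (m = -48355 - 28287 = -76642)
1/(m + h(-135 + (0*2)*5)) = 1/(-76642 + (49 - 2*(-135 + (0*2)*5))) = 1/(-76642 + (49 - 2*(-135 + 0*5))) = 1/(-76642 + (49 - 2*(-135 + 0))) = 1/(-76642 + (49 - 2*(-135))) = 1/(-76642 + (49 + 270)) = 1/(-76642 + 319) = 1/(-76323) = -1/76323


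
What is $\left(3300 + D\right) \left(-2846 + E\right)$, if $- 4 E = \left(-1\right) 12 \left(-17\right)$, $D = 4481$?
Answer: $-22541557$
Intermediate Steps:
$E = -51$ ($E = - \frac{\left(-1\right) 12 \left(-17\right)}{4} = - \frac{\left(-12\right) \left(-17\right)}{4} = \left(- \frac{1}{4}\right) 204 = -51$)
$\left(3300 + D\right) \left(-2846 + E\right) = \left(3300 + 4481\right) \left(-2846 - 51\right) = 7781 \left(-2897\right) = -22541557$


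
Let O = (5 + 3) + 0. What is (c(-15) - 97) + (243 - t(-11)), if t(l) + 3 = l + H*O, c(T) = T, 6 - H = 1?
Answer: 105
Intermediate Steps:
H = 5 (H = 6 - 1*1 = 6 - 1 = 5)
O = 8 (O = 8 + 0 = 8)
t(l) = 37 + l (t(l) = -3 + (l + 5*8) = -3 + (l + 40) = -3 + (40 + l) = 37 + l)
(c(-15) - 97) + (243 - t(-11)) = (-15 - 97) + (243 - (37 - 11)) = -112 + (243 - 1*26) = -112 + (243 - 26) = -112 + 217 = 105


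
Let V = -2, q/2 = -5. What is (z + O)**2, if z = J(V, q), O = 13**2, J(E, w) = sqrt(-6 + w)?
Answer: 28545 + 1352*I ≈ 28545.0 + 1352.0*I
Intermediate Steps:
q = -10 (q = 2*(-5) = -10)
O = 169
z = 4*I (z = sqrt(-6 - 10) = sqrt(-16) = 4*I ≈ 4.0*I)
(z + O)**2 = (4*I + 169)**2 = (169 + 4*I)**2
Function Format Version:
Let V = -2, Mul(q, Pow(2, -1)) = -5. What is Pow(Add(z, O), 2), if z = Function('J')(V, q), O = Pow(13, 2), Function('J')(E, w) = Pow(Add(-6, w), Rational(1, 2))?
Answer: Add(28545, Mul(1352, I)) ≈ Add(28545., Mul(1352.0, I))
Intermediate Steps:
q = -10 (q = Mul(2, -5) = -10)
O = 169
z = Mul(4, I) (z = Pow(Add(-6, -10), Rational(1, 2)) = Pow(-16, Rational(1, 2)) = Mul(4, I) ≈ Mul(4.0000, I))
Pow(Add(z, O), 2) = Pow(Add(Mul(4, I), 169), 2) = Pow(Add(169, Mul(4, I)), 2)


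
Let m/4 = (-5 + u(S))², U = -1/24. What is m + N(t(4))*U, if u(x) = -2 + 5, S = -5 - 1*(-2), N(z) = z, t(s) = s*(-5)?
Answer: 101/6 ≈ 16.833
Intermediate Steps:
t(s) = -5*s
S = -3 (S = -5 + 2 = -3)
u(x) = 3
U = -1/24 (U = -1*1/24 = -1/24 ≈ -0.041667)
m = 16 (m = 4*(-5 + 3)² = 4*(-2)² = 4*4 = 16)
m + N(t(4))*U = 16 - 5*4*(-1/24) = 16 - 20*(-1/24) = 16 + ⅚ = 101/6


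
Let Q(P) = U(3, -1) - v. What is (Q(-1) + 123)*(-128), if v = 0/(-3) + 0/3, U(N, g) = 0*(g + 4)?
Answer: -15744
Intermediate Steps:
U(N, g) = 0 (U(N, g) = 0*(4 + g) = 0)
v = 0 (v = 0*(-1/3) + 0*(1/3) = 0 + 0 = 0)
Q(P) = 0 (Q(P) = 0 - 1*0 = 0 + 0 = 0)
(Q(-1) + 123)*(-128) = (0 + 123)*(-128) = 123*(-128) = -15744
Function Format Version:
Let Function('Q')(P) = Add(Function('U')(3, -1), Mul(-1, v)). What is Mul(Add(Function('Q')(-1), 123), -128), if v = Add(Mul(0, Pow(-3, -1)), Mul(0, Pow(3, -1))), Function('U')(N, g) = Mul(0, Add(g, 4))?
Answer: -15744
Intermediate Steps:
Function('U')(N, g) = 0 (Function('U')(N, g) = Mul(0, Add(4, g)) = 0)
v = 0 (v = Add(Mul(0, Rational(-1, 3)), Mul(0, Rational(1, 3))) = Add(0, 0) = 0)
Function('Q')(P) = 0 (Function('Q')(P) = Add(0, Mul(-1, 0)) = Add(0, 0) = 0)
Mul(Add(Function('Q')(-1), 123), -128) = Mul(Add(0, 123), -128) = Mul(123, -128) = -15744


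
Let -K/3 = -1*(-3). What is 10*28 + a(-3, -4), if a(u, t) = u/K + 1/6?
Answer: 561/2 ≈ 280.50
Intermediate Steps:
K = -9 (K = -(-3)*(-3) = -3*3 = -9)
a(u, t) = ⅙ - u/9 (a(u, t) = u/(-9) + 1/6 = u*(-⅑) + 1*(⅙) = -u/9 + ⅙ = ⅙ - u/9)
10*28 + a(-3, -4) = 10*28 + (⅙ - ⅑*(-3)) = 280 + (⅙ + ⅓) = 280 + ½ = 561/2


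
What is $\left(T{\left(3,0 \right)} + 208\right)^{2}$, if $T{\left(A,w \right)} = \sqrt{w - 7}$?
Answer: $\left(208 + i \sqrt{7}\right)^{2} \approx 43257.0 + 1100.6 i$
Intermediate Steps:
$T{\left(A,w \right)} = \sqrt{-7 + w}$
$\left(T{\left(3,0 \right)} + 208\right)^{2} = \left(\sqrt{-7 + 0} + 208\right)^{2} = \left(\sqrt{-7} + 208\right)^{2} = \left(i \sqrt{7} + 208\right)^{2} = \left(208 + i \sqrt{7}\right)^{2}$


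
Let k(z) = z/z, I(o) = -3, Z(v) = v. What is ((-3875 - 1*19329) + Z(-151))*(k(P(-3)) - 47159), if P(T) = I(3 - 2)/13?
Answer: 1101375090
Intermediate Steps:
P(T) = -3/13
k(z) = 1
((-3875 - 1*19329) + Z(-151))*(k(P(-3)) - 47159) = ((-3875 - 1*19329) - 151)*(1 - 47159) = ((-3875 - 19329) - 151)*(-47158) = (-23204 - 151)*(-47158) = -23355*(-47158) = 1101375090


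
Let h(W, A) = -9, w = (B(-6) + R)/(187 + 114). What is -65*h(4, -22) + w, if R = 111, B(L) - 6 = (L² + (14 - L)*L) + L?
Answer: 176112/301 ≈ 585.09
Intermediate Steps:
B(L) = 6 + L + L² + L*(14 - L) (B(L) = 6 + ((L² + (14 - L)*L) + L) = 6 + ((L² + L*(14 - L)) + L) = 6 + (L + L² + L*(14 - L)) = 6 + L + L² + L*(14 - L))
w = 27/301 (w = ((6 + 15*(-6)) + 111)/(187 + 114) = ((6 - 90) + 111)/301 = (-84 + 111)*(1/301) = 27*(1/301) = 27/301 ≈ 0.089701)
-65*h(4, -22) + w = -65*(-9) + 27/301 = 585 + 27/301 = 176112/301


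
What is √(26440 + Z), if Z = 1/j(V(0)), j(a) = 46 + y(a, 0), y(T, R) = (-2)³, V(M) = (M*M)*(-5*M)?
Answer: √38179398/38 ≈ 162.60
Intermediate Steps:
V(M) = -5*M³ (V(M) = M²*(-5*M) = -5*M³)
y(T, R) = -8
j(a) = 38 (j(a) = 46 - 8 = 38)
Z = 1/38 ≈ 0.026316
√(26440 + Z) = √(26440 + 1/38) = √(1004721/38) = √38179398/38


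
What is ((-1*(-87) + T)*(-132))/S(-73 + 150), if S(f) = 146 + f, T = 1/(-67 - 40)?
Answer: -1228656/23861 ≈ -51.492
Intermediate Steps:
T = -1/107 (T = 1/(-107) = -1/107 ≈ -0.0093458)
((-1*(-87) + T)*(-132))/S(-73 + 150) = ((-1*(-87) - 1/107)*(-132))/(146 + (-73 + 150)) = ((87 - 1/107)*(-132))/(146 + 77) = ((9308/107)*(-132))/223 = -1228656/107*1/223 = -1228656/23861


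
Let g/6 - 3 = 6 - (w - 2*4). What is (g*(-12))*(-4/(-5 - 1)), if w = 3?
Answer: -672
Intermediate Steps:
g = 84 (g = 18 + 6*(6 - (3 - 2*4)) = 18 + 6*(6 - (3 - 8)) = 18 + 6*(6 - 1*(-5)) = 18 + 6*(6 + 5) = 18 + 6*11 = 18 + 66 = 84)
(g*(-12))*(-4/(-5 - 1)) = (84*(-12))*(-4/(-5 - 1)) = -1008*(-4)/(-6) = -(-168)*(-4) = -1008*⅔ = -672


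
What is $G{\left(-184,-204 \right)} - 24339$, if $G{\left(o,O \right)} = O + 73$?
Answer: $-24470$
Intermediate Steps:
$G{\left(o,O \right)} = 73 + O$
$G{\left(-184,-204 \right)} - 24339 = \left(73 - 204\right) - 24339 = -131 - 24339 = -24470$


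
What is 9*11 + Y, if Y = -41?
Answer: 58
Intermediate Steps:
9*11 + Y = 9*11 - 41 = 99 - 41 = 58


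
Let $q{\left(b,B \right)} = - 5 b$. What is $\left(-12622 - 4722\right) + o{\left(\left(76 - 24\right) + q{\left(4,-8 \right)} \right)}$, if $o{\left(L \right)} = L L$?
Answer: $-16320$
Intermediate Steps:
$o{\left(L \right)} = L^{2}$
$\left(-12622 - 4722\right) + o{\left(\left(76 - 24\right) + q{\left(4,-8 \right)} \right)} = \left(-12622 - 4722\right) + \left(\left(76 - 24\right) - 20\right)^{2} = -17344 + \left(52 - 20\right)^{2} = -17344 + 32^{2} = -17344 + 1024 = -16320$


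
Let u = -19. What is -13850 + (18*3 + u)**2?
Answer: -12625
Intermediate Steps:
-13850 + (18*3 + u)**2 = -13850 + (18*3 - 19)**2 = -13850 + (54 - 19)**2 = -13850 + 35**2 = -13850 + 1225 = -12625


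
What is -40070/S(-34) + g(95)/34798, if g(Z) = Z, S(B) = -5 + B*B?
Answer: -1394246515/40052498 ≈ -34.810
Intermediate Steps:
S(B) = -5 + B²
-40070/S(-34) + g(95)/34798 = -40070/(-5 + (-34)²) + 95/34798 = -40070/(-5 + 1156) + 95*(1/34798) = -40070/1151 + 95/34798 = -1394246515/40052498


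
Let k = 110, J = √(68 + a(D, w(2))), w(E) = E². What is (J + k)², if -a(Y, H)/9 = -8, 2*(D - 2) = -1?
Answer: 12240 + 440*√35 ≈ 14843.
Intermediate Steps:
D = 3/2 (D = 2 + (½)*(-1) = 2 - ½ = 3/2 ≈ 1.5000)
a(Y, H) = 72 (a(Y, H) = -9*(-8) = 72)
J = 2*√35 (J = √(68 + 72) = √140 = 2*√35 ≈ 11.832)
(J + k)² = (2*√35 + 110)² = (110 + 2*√35)²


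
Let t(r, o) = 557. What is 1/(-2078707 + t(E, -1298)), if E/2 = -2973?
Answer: -1/2078150 ≈ -4.8120e-7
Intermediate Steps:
E = -5946 (E = 2*(-2973) = -5946)
1/(-2078707 + t(E, -1298)) = 1/(-2078707 + 557) = 1/(-2078150) = -1/2078150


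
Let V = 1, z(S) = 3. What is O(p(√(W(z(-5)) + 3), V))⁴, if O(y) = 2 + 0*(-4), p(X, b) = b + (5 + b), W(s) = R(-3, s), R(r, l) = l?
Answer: 16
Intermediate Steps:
W(s) = s
p(X, b) = 5 + 2*b
O(y) = 2 (O(y) = 2 + 0 = 2)
O(p(√(W(z(-5)) + 3), V))⁴ = 2⁴ = 16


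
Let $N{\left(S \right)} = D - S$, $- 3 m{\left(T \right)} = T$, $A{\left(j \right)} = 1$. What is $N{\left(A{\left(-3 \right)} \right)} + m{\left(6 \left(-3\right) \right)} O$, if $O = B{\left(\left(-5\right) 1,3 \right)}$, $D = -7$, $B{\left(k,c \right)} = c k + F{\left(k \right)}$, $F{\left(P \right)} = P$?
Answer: $-128$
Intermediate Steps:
$m{\left(T \right)} = - \frac{T}{3}$
$B{\left(k,c \right)} = k + c k$ ($B{\left(k,c \right)} = c k + k = k + c k$)
$O = -20$ ($O = \left(-5\right) 1 \left(1 + 3\right) = \left(-5\right) 4 = -20$)
$N{\left(S \right)} = -7 - S$
$N{\left(A{\left(-3 \right)} \right)} + m{\left(6 \left(-3\right) \right)} O = \left(-7 - 1\right) + - \frac{6 \left(-3\right)}{3} \left(-20\right) = \left(-7 - 1\right) + \left(- \frac{1}{3}\right) \left(-18\right) \left(-20\right) = -8 + 6 \left(-20\right) = -8 - 120 = -128$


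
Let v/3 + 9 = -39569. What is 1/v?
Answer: -1/118734 ≈ -8.4222e-6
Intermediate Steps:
v = -118734 (v = -27 + 3*(-39569) = -27 - 118707 = -118734)
1/v = 1/(-118734) = -1/118734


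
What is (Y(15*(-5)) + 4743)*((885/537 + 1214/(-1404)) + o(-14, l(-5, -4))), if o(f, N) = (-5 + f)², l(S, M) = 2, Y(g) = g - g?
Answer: 23957933825/13962 ≈ 1.7159e+6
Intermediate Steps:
Y(g) = 0
(Y(15*(-5)) + 4743)*((885/537 + 1214/(-1404)) + o(-14, l(-5, -4))) = (0 + 4743)*((885/537 + 1214/(-1404)) + (-5 - 14)²) = 4743*((885*(1/537) + 1214*(-1/1404)) + (-19)²) = 4743*((295/179 - 607/702) + 361) = 4743*(98437/125658 + 361) = 4743*(45460975/125658) = 23957933825/13962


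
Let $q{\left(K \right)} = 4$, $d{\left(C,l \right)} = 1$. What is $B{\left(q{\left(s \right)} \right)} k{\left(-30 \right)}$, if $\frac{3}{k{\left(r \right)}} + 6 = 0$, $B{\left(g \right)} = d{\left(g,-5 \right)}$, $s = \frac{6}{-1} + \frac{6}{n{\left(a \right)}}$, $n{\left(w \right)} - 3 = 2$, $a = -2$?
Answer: $- \frac{1}{2} \approx -0.5$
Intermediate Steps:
$n{\left(w \right)} = 5$ ($n{\left(w \right)} = 3 + 2 = 5$)
$s = - \frac{24}{5}$ ($s = \frac{6}{-1} + \frac{6}{5} = 6 \left(-1\right) + 6 \cdot \frac{1}{5} = -6 + \frac{6}{5} = - \frac{24}{5} \approx -4.8$)
$B{\left(g \right)} = 1$
$k{\left(r \right)} = - \frac{1}{2}$ ($k{\left(r \right)} = \frac{3}{-6 + 0} = \frac{3}{-6} = 3 \left(- \frac{1}{6}\right) = - \frac{1}{2}$)
$B{\left(q{\left(s \right)} \right)} k{\left(-30 \right)} = 1 \left(- \frac{1}{2}\right) = - \frac{1}{2}$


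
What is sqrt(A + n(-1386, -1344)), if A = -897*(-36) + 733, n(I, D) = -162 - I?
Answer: sqrt(34249) ≈ 185.06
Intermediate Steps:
A = 33025 (A = 32292 + 733 = 33025)
sqrt(A + n(-1386, -1344)) = sqrt(33025 + (-162 - 1*(-1386))) = sqrt(33025 + (-162 + 1386)) = sqrt(33025 + 1224) = sqrt(34249)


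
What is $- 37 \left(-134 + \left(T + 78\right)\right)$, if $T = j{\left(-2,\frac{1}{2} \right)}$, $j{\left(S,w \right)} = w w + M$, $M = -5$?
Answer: $\frac{8991}{4} \approx 2247.8$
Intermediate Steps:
$j{\left(S,w \right)} = -5 + w^{2}$ ($j{\left(S,w \right)} = w w - 5 = w^{2} - 5 = -5 + w^{2}$)
$T = - \frac{19}{4}$ ($T = -5 + \left(\frac{1}{2}\right)^{2} = -5 + \frac{1}{4} = - \frac{19}{4} \approx -4.75$)
$- 37 \left(-134 + \left(T + 78\right)\right) = - 37 \left(-134 + \left(- \frac{19}{4} + 78\right)\right) = - 37 \left(-134 + \frac{293}{4}\right) = \left(-37\right) \left(- \frac{243}{4}\right) = \frac{8991}{4}$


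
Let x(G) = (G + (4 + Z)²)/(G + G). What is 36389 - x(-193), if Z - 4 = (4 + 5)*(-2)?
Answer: 14046061/386 ≈ 36389.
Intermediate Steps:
Z = -14 (Z = 4 + (4 + 5)*(-2) = 4 + 9*(-2) = 4 - 18 = -14)
x(G) = (100 + G)/(2*G) (x(G) = (G + (4 - 14)²)/(G + G) = (G + (-10)²)/((2*G)) = (G + 100)*(1/(2*G)) = (100 + G)*(1/(2*G)) = (100 + G)/(2*G))
36389 - x(-193) = 36389 - (100 - 193)/(2*(-193)) = 36389 - (-1)*(-93)/(2*193) = 36389 - 1*93/386 = 36389 - 93/386 = 14046061/386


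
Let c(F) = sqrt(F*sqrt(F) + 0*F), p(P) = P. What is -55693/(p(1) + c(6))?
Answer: -55693/(1 + 6**(3/4)) ≈ -11522.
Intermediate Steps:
c(F) = sqrt(F**(3/2)) (c(F) = sqrt(F**(3/2) + 0) = sqrt(F**(3/2)))
-55693/(p(1) + c(6)) = -55693/(1 + sqrt(6**(3/2))) = -55693/(1 + sqrt(6*sqrt(6))) = -55693/(1 + 6**(3/4))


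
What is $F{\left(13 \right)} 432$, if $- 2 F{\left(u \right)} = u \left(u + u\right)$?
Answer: $-73008$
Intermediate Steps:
$F{\left(u \right)} = - u^{2}$ ($F{\left(u \right)} = - \frac{u \left(u + u\right)}{2} = - \frac{u 2 u}{2} = - \frac{2 u^{2}}{2} = - u^{2}$)
$F{\left(13 \right)} 432 = - 13^{2} \cdot 432 = \left(-1\right) 169 \cdot 432 = \left(-169\right) 432 = -73008$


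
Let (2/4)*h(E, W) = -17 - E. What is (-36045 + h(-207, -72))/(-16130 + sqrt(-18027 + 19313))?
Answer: 287638225/130087807 + 35665*sqrt(1286)/260175614 ≈ 2.2160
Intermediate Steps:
h(E, W) = -34 - 2*E (h(E, W) = 2*(-17 - E) = -34 - 2*E)
(-36045 + h(-207, -72))/(-16130 + sqrt(-18027 + 19313)) = (-36045 + (-34 - 2*(-207)))/(-16130 + sqrt(-18027 + 19313)) = (-36045 + (-34 + 414))/(-16130 + sqrt(1286)) = (-36045 + 380)/(-16130 + sqrt(1286)) = -35665/(-16130 + sqrt(1286))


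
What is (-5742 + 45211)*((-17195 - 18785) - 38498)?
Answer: -2939572182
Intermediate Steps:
(-5742 + 45211)*((-17195 - 18785) - 38498) = 39469*(-35980 - 38498) = 39469*(-74478) = -2939572182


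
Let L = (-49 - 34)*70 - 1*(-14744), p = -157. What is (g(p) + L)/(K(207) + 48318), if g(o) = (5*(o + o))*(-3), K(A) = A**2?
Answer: 4548/30389 ≈ 0.14966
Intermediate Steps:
g(o) = -30*o (g(o) = (5*(2*o))*(-3) = (10*o)*(-3) = -30*o)
L = 8934 (L = -83*70 + 14744 = -5810 + 14744 = 8934)
(g(p) + L)/(K(207) + 48318) = (-30*(-157) + 8934)/(207**2 + 48318) = (4710 + 8934)/(42849 + 48318) = 13644/91167 = 13644*(1/91167) = 4548/30389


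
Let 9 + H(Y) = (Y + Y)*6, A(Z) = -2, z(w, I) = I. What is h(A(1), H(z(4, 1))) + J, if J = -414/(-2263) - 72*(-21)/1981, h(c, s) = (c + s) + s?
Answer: 3167686/640429 ≈ 4.9462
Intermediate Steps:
H(Y) = -9 + 12*Y (H(Y) = -9 + (Y + Y)*6 = -9 + (2*Y)*6 = -9 + 12*Y)
h(c, s) = c + 2*s
J = 605970/640429 (J = -414*(-1/2263) + 1512*(1/1981) = 414/2263 + 216/283 = 605970/640429 ≈ 0.94619)
h(A(1), H(z(4, 1))) + J = (-2 + 2*(-9 + 12*1)) + 605970/640429 = (-2 + 2*(-9 + 12)) + 605970/640429 = (-2 + 2*3) + 605970/640429 = (-2 + 6) + 605970/640429 = 4 + 605970/640429 = 3167686/640429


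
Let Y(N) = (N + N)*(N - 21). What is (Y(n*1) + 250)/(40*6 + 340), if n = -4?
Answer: 45/58 ≈ 0.77586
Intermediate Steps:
Y(N) = 2*N*(-21 + N) (Y(N) = (2*N)*(-21 + N) = 2*N*(-21 + N))
(Y(n*1) + 250)/(40*6 + 340) = (2*(-4*1)*(-21 - 4*1) + 250)/(40*6 + 340) = (2*(-4)*(-21 - 4) + 250)/(240 + 340) = (2*(-4)*(-25) + 250)/580 = (200 + 250)*(1/580) = 450*(1/580) = 45/58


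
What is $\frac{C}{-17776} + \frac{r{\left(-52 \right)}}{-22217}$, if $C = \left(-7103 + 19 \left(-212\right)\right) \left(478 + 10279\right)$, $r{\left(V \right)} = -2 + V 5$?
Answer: $\frac{2660183079551}{394929392} \approx 6735.8$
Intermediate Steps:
$r{\left(V \right)} = -2 + 5 V$
$C = -119736167$ ($C = \left(-7103 - 4028\right) 10757 = \left(-11131\right) 10757 = -119736167$)
$\frac{C}{-17776} + \frac{r{\left(-52 \right)}}{-22217} = - \frac{119736167}{-17776} + \frac{-2 + 5 \left(-52\right)}{-22217} = \left(-119736167\right) \left(- \frac{1}{17776}\right) + \left(-2 - 260\right) \left(- \frac{1}{22217}\right) = \frac{119736167}{17776} - - \frac{262}{22217} = \frac{119736167}{17776} + \frac{262}{22217} = \frac{2660183079551}{394929392}$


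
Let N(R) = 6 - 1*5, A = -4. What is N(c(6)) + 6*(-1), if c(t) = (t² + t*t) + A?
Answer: -5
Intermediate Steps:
c(t) = -4 + 2*t² (c(t) = (t² + t*t) - 4 = (t² + t²) - 4 = 2*t² - 4 = -4 + 2*t²)
N(R) = 1 (N(R) = 6 - 5 = 1)
N(c(6)) + 6*(-1) = 1 + 6*(-1) = 1 - 6 = -5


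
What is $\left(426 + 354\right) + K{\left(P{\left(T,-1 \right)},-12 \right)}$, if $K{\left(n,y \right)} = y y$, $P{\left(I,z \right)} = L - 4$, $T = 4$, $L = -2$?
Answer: $924$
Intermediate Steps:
$P{\left(I,z \right)} = -6$ ($P{\left(I,z \right)} = -2 - 4 = -6$)
$K{\left(n,y \right)} = y^{2}$
$\left(426 + 354\right) + K{\left(P{\left(T,-1 \right)},-12 \right)} = \left(426 + 354\right) + \left(-12\right)^{2} = 780 + 144 = 924$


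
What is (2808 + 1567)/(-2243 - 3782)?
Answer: -175/241 ≈ -0.72614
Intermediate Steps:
(2808 + 1567)/(-2243 - 3782) = 4375/(-6025) = 4375*(-1/6025) = -175/241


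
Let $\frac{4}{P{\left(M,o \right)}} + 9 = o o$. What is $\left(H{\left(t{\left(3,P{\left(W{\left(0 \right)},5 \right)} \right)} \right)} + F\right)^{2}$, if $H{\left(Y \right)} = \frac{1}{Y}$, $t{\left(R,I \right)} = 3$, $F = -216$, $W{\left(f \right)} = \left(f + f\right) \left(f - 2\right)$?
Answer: $\frac{418609}{9} \approx 46512.0$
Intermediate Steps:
$W{\left(f \right)} = 2 f \left(-2 + f\right)$
$P{\left(M,o \right)} = \frac{4}{-9 + o^{2}}$ ($P{\left(M,o \right)} = \frac{4}{-9 + o o} = \frac{4}{-9 + o^{2}}$)
$\left(H{\left(t{\left(3,P{\left(W{\left(0 \right)},5 \right)} \right)} \right)} + F\right)^{2} = \left(\frac{1}{3} - 216\right)^{2} = \left(- \frac{647}{3}\right)^{2} = \frac{418609}{9}$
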